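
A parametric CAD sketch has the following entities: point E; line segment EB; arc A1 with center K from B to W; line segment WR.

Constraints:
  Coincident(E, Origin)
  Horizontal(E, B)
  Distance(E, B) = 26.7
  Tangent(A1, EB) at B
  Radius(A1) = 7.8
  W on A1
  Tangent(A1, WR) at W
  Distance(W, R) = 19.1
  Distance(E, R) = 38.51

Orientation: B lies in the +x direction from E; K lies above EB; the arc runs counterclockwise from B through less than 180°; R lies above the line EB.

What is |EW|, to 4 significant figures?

35.56

Checks: |KB| = 7.800 ✓; |KW| = 7.800 ✓; ∠(KW, WR) = 90.00° ✓; |WR| = 19.10 ✓; |ER| = 38.51 ✓.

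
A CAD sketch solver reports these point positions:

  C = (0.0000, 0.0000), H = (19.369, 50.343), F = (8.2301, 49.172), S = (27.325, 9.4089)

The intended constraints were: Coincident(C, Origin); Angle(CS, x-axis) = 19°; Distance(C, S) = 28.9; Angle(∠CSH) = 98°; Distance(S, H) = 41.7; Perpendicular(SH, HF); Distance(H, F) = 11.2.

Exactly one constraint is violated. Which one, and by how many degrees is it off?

Perpendicular(SH, HF) — off by 5.00°.

C = (0.00, 0.00) ✓; CS at 19.00° ✓; |CS| = 28.90 ✓; ∠CSH = 98.00° ✓; |SH| = 41.70 ✓; ∠(SH, HF) = 85.00° ✗; |HF| = 11.20 ✓.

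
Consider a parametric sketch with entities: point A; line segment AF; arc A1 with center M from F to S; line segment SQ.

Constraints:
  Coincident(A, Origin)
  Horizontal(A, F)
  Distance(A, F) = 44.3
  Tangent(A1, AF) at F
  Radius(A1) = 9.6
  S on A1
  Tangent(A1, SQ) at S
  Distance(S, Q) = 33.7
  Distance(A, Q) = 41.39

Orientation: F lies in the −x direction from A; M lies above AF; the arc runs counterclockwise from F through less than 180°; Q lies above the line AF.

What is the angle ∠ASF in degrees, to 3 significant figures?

139°

Checks: |MS| = 9.600 ✓; ∠(MS, SQ) = 90.00° ✓; |SQ| = 33.70 ✓; |AQ| = 41.39 ✓.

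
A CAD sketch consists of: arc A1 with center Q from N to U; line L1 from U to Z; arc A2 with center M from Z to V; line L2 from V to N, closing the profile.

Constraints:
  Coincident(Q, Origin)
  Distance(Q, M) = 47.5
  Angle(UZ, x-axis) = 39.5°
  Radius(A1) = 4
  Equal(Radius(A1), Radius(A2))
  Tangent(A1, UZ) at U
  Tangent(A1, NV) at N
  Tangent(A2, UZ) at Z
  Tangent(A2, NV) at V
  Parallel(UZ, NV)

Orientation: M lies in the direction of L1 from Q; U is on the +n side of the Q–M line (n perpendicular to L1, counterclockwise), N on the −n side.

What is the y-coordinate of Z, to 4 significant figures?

33.30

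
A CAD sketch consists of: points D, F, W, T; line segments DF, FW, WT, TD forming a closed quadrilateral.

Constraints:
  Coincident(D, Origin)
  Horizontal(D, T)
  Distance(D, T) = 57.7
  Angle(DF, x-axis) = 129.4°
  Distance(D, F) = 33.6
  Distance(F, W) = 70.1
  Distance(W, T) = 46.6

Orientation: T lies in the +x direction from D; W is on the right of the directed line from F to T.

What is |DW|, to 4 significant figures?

36.53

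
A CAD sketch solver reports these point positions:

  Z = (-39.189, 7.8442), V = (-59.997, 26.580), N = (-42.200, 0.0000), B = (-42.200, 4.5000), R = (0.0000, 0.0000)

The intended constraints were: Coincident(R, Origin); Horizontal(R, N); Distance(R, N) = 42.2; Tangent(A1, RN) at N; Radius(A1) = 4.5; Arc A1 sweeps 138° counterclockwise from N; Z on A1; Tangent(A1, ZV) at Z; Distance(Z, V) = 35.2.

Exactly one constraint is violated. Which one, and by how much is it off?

Distance(Z, V) = 35.2 — off by 7.20.

R = (0.00, 0.00) ✓; R.y = 0.00, N.y = 0.00 ✓; |RN| = 42.20 ✓; ∠(BN, NR) = 90.00° ✓; |BN| = 4.500 ✓; bearing(B→Z) − bearing(B→N) = 138.0° ✓; |BZ| = 4.500 ✓; ∠(BZ, ZV) = 90.00° ✓; |ZV| = 28.00 ✗.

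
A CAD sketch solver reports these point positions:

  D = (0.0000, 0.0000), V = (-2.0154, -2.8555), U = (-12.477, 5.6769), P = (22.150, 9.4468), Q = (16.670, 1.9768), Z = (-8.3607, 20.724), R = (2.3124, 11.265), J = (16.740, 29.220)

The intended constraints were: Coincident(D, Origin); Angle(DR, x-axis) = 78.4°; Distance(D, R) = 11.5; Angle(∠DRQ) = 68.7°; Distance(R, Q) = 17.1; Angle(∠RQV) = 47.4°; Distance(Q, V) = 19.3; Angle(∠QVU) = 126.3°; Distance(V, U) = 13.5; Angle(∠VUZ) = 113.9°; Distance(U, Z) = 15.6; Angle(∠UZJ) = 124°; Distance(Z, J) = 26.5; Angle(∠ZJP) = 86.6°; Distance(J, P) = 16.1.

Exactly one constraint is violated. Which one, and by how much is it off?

Distance(J, P) = 16.1 — off by 4.40.

D = (0.00, 0.00) ✓; DR at 78.40° ✓; |DR| = 11.50 ✓; ∠DRQ = 68.70° ✓; |RQ| = 17.10 ✓; ∠RQV = 47.40° ✓; |QV| = 19.30 ✓; ∠QVU = 126.3° ✓; |VU| = 13.50 ✓; ∠VUZ = 113.9° ✓; |UZ| = 15.60 ✓; ∠UZJ = 124.0° ✓; |ZJ| = 26.50 ✓; ∠ZJP = 86.60° ✓; |JP| = 20.50 ✗.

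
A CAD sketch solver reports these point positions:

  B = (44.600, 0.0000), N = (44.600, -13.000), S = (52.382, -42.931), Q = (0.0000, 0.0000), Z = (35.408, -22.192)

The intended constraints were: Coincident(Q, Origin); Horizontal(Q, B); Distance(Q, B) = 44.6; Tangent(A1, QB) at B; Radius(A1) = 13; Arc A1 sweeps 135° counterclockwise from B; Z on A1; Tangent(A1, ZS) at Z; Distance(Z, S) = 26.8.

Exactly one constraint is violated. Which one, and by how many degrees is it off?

Tangent(A1, ZS) at Z — off by 5.70°.

Q = (0.00, 0.00) ✓; Q.y = 0.00, B.y = 0.00 ✓; |QB| = 44.60 ✓; ∠(NB, BQ) = 90.00° ✓; |NB| = 13.00 ✓; bearing(N→Z) − bearing(N→B) = 135.0° ✓; |NZ| = 13.00 ✓; ∠(NZ, ZS) = 95.70° ✗; |ZS| = 26.80 ✓.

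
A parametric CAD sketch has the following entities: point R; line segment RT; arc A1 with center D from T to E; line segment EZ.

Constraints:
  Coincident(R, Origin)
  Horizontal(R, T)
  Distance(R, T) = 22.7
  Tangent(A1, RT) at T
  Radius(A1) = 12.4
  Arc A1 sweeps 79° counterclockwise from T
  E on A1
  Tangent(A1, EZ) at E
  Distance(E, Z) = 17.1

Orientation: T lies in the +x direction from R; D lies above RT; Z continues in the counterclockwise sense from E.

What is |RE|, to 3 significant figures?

36.3

Tangency of A1 to RT means the radius DT is perpendicular to RT, so D = T + (0, 12.4) = (22.7, 12.4). On A1, T sits at bearing -90° from D; a 79° counterclockwise sweep puts E at bearing -11°, so E = D + 12.4·(cos -11°, sin -11°) = (34.9, 10.0). Then |RE| = |E − R| = 36.3.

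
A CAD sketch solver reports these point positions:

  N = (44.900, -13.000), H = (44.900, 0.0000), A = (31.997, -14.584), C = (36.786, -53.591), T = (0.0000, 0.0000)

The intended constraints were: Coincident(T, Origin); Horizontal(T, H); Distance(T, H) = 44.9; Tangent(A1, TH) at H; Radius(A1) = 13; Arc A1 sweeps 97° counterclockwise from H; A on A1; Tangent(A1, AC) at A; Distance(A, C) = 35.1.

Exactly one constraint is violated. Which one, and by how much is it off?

Distance(A, C) = 35.1 — off by 4.20.

T = (0.00, 0.00) ✓; T.y = 0.00, H.y = 0.00 ✓; |TH| = 44.90 ✓; ∠(NH, HT) = 90.00° ✓; |NH| = 13.00 ✓; bearing(N→A) − bearing(N→H) = 97.00° ✓; |NA| = 13.00 ✓; ∠(NA, AC) = 90.00° ✓; |AC| = 39.30 ✗.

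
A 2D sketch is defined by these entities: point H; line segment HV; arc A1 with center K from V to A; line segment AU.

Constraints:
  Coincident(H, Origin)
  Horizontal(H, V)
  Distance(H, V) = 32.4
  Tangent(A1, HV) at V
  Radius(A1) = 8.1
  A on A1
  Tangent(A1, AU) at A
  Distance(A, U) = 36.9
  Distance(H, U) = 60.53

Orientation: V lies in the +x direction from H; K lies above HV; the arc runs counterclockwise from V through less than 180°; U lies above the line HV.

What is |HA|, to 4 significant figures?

41.30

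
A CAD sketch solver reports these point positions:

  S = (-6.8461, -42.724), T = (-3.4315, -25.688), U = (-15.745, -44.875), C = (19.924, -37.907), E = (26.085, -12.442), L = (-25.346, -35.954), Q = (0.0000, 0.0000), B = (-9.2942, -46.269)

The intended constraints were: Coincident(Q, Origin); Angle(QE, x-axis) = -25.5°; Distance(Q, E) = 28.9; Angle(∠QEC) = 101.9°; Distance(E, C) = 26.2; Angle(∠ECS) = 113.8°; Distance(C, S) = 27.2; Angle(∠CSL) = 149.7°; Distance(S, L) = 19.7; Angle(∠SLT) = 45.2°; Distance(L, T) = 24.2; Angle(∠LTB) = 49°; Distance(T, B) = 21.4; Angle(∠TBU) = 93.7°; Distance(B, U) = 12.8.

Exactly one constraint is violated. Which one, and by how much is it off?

Distance(B, U) = 12.8 — off by 6.20.

Q = (0.00, 0.00) ✓; QE at -25.50° ✓; |QE| = 28.90 ✓; ∠QEC = 101.9° ✓; |EC| = 26.20 ✓; ∠ECS = 113.8° ✓; |CS| = 27.20 ✓; ∠CSL = 149.7° ✓; |SL| = 19.70 ✓; ∠SLT = 45.20° ✓; |LT| = 24.20 ✓; ∠LTB = 49.00° ✓; |TB| = 21.40 ✓; ∠TBU = 93.71° ✓; |BU| = 6.600 ✗.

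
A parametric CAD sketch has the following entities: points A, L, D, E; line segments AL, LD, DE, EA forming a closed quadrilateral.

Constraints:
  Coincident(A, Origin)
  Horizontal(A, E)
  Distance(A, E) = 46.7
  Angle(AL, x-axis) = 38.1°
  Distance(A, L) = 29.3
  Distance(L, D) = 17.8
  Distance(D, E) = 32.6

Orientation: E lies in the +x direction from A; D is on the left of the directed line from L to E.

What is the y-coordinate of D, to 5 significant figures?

30.667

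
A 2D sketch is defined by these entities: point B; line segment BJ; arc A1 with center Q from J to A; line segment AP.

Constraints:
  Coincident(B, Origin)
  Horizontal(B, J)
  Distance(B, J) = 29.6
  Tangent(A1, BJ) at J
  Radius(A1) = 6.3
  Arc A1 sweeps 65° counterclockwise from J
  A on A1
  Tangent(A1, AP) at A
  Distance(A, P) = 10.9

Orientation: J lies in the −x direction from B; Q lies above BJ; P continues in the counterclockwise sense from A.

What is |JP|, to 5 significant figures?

17.003

On A1, J sits at bearing -90° from Q; a 65° counterclockwise sweep puts A at bearing -25°, so A = Q + 6.3·(cos -25°, sin -25°) = (-23.890, 3.6375). A1 meets AP tangentially, so QA is at right angles to AP, so AP runs along (−sin -25°, cos -25°); with |AP| = 10.9, P = (-19.284, 13.516). Then |JP| = |P − J| = 17.003.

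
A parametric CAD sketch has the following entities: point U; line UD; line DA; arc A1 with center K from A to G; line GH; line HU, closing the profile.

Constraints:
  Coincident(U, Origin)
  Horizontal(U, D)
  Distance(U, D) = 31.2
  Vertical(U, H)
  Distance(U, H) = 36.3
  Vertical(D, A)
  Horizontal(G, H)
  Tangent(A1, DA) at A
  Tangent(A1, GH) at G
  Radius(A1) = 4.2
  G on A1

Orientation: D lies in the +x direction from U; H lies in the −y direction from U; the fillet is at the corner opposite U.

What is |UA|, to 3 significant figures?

44.8

U is at the origin; UD is horizontal with |UD| = 31.2 and D on the +x side, so D = (31.2, 0.00). U and H share the same x with |UH| = 36.3 and H on the −y side, so H = (0.00, -36.3). The virtual corner opposite U is at (31.2, -36.3). A1 meets DA tangentially, so KA is at right angles to DA and since A1 is tangent to GH there, KG ⟂ GH, with radius 4.2, so the center K sits 4.2 in from both sides at K = (27.0, -32.1). That places the tangent points at A = (31.2, -32.1) on DA and G = (27.0, -36.3) on GH. Then |UA| = |A − U| = 44.8.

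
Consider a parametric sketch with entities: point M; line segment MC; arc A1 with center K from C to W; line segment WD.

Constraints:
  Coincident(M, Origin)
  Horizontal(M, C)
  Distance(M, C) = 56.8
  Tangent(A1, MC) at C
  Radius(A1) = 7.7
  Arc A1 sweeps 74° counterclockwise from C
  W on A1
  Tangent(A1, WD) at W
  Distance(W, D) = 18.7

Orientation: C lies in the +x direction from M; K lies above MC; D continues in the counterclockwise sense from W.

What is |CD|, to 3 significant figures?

26.7

On A1, C sits at bearing -90° from K; a 74° counterclockwise sweep puts W at bearing -16°, so W = K + 7.7·(cos -16°, sin -16°) = (64.2, 5.58). The tangent condition forces KW to be normal to WD, so WD runs along (−sin -16°, cos -16°); with |WD| = 18.7, D = (69.4, 23.6). Then |CD| = |D − C| = 26.7.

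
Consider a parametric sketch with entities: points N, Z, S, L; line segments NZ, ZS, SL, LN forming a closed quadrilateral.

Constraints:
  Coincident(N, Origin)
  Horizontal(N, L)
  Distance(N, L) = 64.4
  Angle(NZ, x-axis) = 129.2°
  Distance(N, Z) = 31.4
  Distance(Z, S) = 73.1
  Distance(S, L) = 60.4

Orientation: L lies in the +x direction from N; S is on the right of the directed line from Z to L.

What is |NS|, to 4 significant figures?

42.27

N is at the origin; NL is horizontal with |NL| = 64.4 and L in +x, so L = (64.4, 0). NZ runs at 129.2° with |NZ| = 31.4, so Z = (-19.85, 24.33). S is determined by |ZS| = 73.1 and |SL| = 60.4 together: it lies at the intersection of circle(Z, 73.1) and circle(L, 60.4). With |ZL| = 87.69, the foot of the radical line on ZL is 53.51 from Z and the perpendicular offset is √(73.1² − 53.51²) = 49.80. Taking the right-of-ZL solution: S = (17.75, -38.36).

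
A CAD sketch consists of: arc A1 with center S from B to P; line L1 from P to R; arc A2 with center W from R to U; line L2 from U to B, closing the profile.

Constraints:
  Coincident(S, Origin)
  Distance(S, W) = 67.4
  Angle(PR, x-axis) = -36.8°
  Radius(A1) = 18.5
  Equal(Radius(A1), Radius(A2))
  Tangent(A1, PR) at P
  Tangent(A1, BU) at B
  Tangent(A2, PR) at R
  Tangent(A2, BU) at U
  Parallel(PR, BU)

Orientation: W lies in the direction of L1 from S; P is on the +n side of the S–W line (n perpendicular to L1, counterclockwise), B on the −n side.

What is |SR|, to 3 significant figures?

69.9

Tangency of A1 to both parallel lines with radius 18.5 puts P and B at S ± 18.5·n: P = (11.1, 14.8), B = (-11.1, -14.8). Equal radii place R and U the same way about W: R = W + 18.5·n = (65.1, -25.6), U = W − 18.5·n = (42.9, -55.2). Then |SR| = |R − S| = 69.9.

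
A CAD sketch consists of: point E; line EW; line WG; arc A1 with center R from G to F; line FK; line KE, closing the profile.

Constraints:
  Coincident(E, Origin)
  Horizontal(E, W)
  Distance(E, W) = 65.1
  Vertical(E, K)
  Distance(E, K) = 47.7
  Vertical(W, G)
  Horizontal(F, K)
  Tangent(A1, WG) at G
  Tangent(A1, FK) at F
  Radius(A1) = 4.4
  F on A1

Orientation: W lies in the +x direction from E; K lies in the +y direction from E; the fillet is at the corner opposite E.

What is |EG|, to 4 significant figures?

78.19

E is at the origin; EW is horizontal with |EW| = 65.1 and W on the +x side, so W = (65.10, 0.000). E and K share the same x with |EK| = 47.7 and K on the +y side, so K = (0.000, 47.70). The virtual corner opposite E is at (65.10, 47.70). Since A1 is tangent to WG there, RG ⟂ WG and the tangent condition forces RF to be normal to FK, with radius 4.4, so the center R sits 4.4 in from both sides at R = (60.70, 43.30). That places the tangent points at G = (65.10, 43.30) on WG and F = (60.70, 47.70) on FK. Then |EG| = |G − E| = 78.19.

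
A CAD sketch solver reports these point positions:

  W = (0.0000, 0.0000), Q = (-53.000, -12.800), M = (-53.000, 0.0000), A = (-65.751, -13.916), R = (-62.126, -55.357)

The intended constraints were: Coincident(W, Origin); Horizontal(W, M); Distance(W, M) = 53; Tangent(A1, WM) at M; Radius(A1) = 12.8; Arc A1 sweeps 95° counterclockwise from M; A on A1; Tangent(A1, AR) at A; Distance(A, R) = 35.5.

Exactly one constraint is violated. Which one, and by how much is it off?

Distance(A, R) = 35.5 — off by 6.10.

W = (0.00, 0.00) ✓; W.y = 0.00, M.y = 0.00 ✓; |WM| = 53.00 ✓; ∠(QM, MW) = 90.00° ✓; |QM| = 12.80 ✓; bearing(Q→A) − bearing(Q→M) = 95.00° ✓; |QA| = 12.80 ✓; ∠(QA, AR) = 90.00° ✓; |AR| = 41.60 ✗.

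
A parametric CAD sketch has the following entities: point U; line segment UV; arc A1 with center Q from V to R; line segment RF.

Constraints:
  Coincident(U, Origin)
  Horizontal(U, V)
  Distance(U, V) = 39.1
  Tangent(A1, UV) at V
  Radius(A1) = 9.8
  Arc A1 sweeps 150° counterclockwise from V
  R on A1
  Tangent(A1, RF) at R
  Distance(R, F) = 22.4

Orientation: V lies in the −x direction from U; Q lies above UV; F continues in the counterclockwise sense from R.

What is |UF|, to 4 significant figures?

61.17

U is at the origin; U and V share the same y with |UV| = 39.1 and V on the −x side, so V = (-39.10, 0.000). Since A1 is tangent to UV there, QV ⟂ UV, so Q = V + (0, 9.8) = (-39.10, 9.800). On A1, V sits at bearing -90° from Q; a 150° counterclockwise sweep puts R at bearing 60°, so R = Q + 9.8·(cos 60°, sin 60°) = (-34.20, 18.29). Since A1 is tangent to RF there, QR ⟂ RF, so RF runs along (−sin 60°, cos 60°); with |RF| = 22.4, F = (-53.60, 29.49). Then |UF| = |F − U| = 61.17.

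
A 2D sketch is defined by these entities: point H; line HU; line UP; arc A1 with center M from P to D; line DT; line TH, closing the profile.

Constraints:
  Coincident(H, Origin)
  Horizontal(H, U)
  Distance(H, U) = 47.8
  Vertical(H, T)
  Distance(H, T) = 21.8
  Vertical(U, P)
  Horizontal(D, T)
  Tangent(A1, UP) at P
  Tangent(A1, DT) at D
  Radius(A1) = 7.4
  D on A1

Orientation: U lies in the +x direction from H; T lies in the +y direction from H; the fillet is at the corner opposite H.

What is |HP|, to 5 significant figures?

49.922

H is at the origin; H and U share the same y with |HU| = 47.8 and U on the +x side, so U = (47.800, 0.0000). H and T share the same x with |HT| = 21.8 and T on the +y side, so T = (0.0000, 21.800). The virtual corner opposite H is at (47.800, 21.800). Tangency of A1 to UP means the radius MP is perpendicular to UP and since A1 is tangent to DT there, MD ⟂ DT, with radius 7.4, so the center M sits 7.4 in from both sides at M = (40.400, 14.400). That places the tangent points at P = (47.800, 14.400) on UP and D = (40.400, 21.800) on DT. Then |HP| = |P − H| = 49.922.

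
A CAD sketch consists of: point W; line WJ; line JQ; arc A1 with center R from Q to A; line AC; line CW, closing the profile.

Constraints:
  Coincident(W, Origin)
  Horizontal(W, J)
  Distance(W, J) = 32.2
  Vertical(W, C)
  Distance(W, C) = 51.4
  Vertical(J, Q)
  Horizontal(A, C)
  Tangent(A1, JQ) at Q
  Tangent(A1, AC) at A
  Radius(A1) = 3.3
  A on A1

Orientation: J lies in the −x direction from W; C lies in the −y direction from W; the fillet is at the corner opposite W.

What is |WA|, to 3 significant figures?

59.0

The virtual corner opposite W is at (-32.2, -51.4). Tangency of A1 to JQ means the radius RQ is perpendicular to JQ and since A1 is tangent to AC there, RA ⟂ AC, with radius 3.3, so the center R sits 3.3 in from both sides at R = (-28.9, -48.1). That places the tangent points at Q = (-32.2, -48.1) on JQ and A = (-28.9, -51.4) on AC. Then |WA| = |A − W| = 59.0.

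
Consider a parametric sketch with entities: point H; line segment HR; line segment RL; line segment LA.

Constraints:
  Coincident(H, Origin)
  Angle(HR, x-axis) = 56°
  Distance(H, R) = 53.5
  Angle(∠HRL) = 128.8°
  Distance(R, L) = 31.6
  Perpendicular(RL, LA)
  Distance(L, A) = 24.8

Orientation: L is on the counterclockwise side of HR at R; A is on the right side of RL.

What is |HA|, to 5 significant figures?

93.073

H is at the origin; HR runs at 56.0° with length 53.5, so R = 53.5·(cos 56.0°, sin 56.0°) = (29.917, 44.354). ∠HRL = 128.8°, so RL runs at 56.0° + (180° − 128.8°) = 107.20° from the x-axis; with |RL| = 31.6, L = R + 31.6·(cos 107.20°, sin 107.20°) = (20.572, 74.540). RL ⟂ LA; with |LA| = 24.8 on the right of RL, A = L + 24.8·(0.95528, 0.29571) = (44.263, 81.874). Then |HA| = |A − H| = 93.073.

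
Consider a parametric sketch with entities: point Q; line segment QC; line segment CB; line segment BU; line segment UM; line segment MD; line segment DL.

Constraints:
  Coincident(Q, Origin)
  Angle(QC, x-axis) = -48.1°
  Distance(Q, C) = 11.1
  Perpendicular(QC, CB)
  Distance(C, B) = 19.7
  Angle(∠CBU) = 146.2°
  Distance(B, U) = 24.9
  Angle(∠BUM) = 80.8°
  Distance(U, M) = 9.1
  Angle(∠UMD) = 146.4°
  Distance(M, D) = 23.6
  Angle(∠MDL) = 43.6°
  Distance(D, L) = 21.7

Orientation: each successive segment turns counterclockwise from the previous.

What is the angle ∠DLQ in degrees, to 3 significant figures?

48.8°

Q is at the origin; QC runs at -48.1° with length 11.1, so C = (7.41, -8.26). QC ⟂ CB, so CB runs at 41.9°; with |CB| = 19.7, B = (22.1, 4.89). ∠CBU = 146.2° gives BU at 75.7° from the x-axis; with |BU| = 24.9, U = (28.2, 29.0). ∠BUM = 80.8° gives UM at 175° from the x-axis; with |UM| = 9.1, M = (19.2, 29.8). ∠UMD = 146.4° gives MD at -152° from the x-axis; with |MD| = 23.6, D = (-1.58, 18.6). ∠MDL = 43.6° gives DL at -15.1° from the x-axis; with |DL| = 21.7, L = (19.4, 12.9). Then cos ∠DLQ = LD·LQ / (|LD||LQ|), giving 48.8°.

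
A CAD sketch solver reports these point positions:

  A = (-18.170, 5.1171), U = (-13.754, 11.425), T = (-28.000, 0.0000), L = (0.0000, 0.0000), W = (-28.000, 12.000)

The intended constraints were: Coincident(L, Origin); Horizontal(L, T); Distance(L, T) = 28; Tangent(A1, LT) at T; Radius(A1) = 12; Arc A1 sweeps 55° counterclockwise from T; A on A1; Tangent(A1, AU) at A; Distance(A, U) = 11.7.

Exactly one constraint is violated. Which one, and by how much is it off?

Distance(A, U) = 11.7 — off by 4.00.

L = (0.00, 0.00) ✓; L.y = 0.00, T.y = 0.00 ✓; |LT| = 28.00 ✓; ∠(WT, TL) = 90.00° ✓; |WT| = 12.00 ✓; bearing(W→A) − bearing(W→T) = 55.00° ✓; |WA| = 12.00 ✓; ∠(WA, AU) = 90.00° ✓; |AU| = 7.700 ✗.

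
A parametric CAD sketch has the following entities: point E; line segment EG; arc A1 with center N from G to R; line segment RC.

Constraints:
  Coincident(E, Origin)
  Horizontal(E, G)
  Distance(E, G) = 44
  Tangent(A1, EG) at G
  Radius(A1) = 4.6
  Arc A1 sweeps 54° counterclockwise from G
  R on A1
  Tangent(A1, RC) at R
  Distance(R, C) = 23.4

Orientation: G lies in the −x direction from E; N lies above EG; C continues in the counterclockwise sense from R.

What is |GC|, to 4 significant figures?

27.19

E is at the origin; EG is horizontal with |EG| = 44.0 and G on the −x side, so G = (-44.00, 0.000). Since A1 is tangent to EG there, NG ⟂ EG, so N = G + (0, 4.6) = (-44.00, 4.600). On A1, G sits at bearing -90° from N; a 54° counterclockwise sweep puts R at bearing -36°, so R = N + 4.6·(cos -36°, sin -36°) = (-40.28, 1.896). A1 meets RC tangentially, so NR is at right angles to RC, so RC runs along (−sin -36°, cos -36°); with |RC| = 23.4, C = (-26.52, 20.83). Then |GC| = |C − G| = 27.19.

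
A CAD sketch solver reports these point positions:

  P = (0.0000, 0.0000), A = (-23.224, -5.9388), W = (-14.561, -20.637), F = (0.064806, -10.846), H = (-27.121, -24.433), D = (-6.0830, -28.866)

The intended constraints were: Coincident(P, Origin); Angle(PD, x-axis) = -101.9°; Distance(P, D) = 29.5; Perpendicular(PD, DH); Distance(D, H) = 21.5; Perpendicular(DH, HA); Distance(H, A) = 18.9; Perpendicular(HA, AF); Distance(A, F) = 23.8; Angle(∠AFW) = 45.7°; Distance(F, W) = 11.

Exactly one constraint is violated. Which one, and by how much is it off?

Distance(F, W) = 11 — off by 6.60.

P = (0.00, 0.00) ✓; PD at -101.9° ✓; |PD| = 29.50 ✓; ∠(PD, DH) = 90.00° ✓; |DH| = 21.50 ✓; ∠(DH, HA) = 90.00° ✓; |HA| = 18.90 ✓; ∠(HA, AF) = 90.00° ✓; |AF| = 23.80 ✓; ∠AFW = 45.70° ✓; |FW| = 17.60 ✗.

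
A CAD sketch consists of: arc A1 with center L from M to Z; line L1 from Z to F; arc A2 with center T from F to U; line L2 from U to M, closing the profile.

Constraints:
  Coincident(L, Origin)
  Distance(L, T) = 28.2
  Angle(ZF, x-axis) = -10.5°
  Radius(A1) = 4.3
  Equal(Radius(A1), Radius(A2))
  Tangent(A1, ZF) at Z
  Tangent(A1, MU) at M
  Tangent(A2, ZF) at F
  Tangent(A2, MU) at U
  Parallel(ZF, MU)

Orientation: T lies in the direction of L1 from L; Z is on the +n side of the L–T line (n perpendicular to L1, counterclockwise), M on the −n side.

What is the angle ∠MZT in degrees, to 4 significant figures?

81.33°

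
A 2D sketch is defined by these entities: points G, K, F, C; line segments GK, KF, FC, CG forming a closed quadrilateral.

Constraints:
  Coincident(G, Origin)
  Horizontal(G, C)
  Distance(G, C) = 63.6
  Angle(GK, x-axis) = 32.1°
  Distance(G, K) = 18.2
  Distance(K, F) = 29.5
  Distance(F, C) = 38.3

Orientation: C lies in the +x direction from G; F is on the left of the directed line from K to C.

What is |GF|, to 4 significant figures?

47.60

Checks: |KF| = 29.50 ✓; |FC| = 38.30 ✓.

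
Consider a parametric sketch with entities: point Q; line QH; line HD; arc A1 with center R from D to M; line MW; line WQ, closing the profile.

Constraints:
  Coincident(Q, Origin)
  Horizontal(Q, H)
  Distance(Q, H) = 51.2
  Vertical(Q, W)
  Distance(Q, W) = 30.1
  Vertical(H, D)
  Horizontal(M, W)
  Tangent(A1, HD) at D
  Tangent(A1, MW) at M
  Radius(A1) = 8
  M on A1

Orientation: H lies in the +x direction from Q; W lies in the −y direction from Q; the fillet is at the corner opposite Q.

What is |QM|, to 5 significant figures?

52.652

The virtual corner opposite Q is at (51.200, -30.100). The tangent condition forces RD to be normal to HD and since A1 is tangent to MW there, RM ⟂ MW, with radius 8.0, so the center R sits 8.0 in from both sides at R = (43.200, -22.100). That places the tangent points at D = (51.200, -22.100) on HD and M = (43.200, -30.100) on MW. Then |QM| = |M − Q| = 52.652.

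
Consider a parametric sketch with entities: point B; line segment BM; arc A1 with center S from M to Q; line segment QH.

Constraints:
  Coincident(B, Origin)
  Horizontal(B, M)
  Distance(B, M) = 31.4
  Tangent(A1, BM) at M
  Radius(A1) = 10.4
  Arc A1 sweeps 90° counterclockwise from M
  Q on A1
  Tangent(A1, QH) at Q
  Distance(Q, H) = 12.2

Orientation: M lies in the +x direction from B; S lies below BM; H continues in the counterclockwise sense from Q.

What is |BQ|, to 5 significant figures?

23.434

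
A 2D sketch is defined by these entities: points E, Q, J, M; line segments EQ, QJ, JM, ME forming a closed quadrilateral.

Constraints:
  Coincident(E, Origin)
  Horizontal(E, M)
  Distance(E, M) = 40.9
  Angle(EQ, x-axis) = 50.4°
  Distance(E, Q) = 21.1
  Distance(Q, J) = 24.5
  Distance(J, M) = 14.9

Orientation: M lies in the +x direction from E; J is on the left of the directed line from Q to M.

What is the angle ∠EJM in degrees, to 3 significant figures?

80.6°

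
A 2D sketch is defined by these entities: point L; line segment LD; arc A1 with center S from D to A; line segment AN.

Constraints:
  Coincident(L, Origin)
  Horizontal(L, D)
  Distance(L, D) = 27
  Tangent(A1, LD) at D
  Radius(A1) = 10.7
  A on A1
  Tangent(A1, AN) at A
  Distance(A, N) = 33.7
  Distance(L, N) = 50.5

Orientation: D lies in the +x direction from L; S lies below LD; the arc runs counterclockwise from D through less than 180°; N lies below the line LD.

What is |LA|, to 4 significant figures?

20.55

Checks: ∠(SD, DL) = 90.00° ✓; |SD| = 10.70 ✓; |SA| = 10.70 ✓; ∠(SA, AN) = 90.00° ✓; |AN| = 33.70 ✓; |LN| = 50.50 ✓.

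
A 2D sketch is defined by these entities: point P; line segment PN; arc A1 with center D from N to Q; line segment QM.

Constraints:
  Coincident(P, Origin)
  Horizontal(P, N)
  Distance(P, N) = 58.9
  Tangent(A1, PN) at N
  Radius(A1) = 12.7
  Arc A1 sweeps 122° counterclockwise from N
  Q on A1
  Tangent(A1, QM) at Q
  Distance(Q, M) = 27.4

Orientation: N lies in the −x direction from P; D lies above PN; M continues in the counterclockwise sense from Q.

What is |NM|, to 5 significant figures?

42.831

On A1, N sits at bearing -90° from D; a 122° counterclockwise sweep puts Q at bearing 32°, so Q = D + 12.7·(cos 32°, sin 32°) = (-48.130, 19.430). Tangency of A1 to QM means the radius DQ is perpendicular to QM, so QM runs along (−sin 32°, cos 32°); with |QM| = 27.4, M = (-62.650, 42.666). Then |NM| = |M − N| = 42.831.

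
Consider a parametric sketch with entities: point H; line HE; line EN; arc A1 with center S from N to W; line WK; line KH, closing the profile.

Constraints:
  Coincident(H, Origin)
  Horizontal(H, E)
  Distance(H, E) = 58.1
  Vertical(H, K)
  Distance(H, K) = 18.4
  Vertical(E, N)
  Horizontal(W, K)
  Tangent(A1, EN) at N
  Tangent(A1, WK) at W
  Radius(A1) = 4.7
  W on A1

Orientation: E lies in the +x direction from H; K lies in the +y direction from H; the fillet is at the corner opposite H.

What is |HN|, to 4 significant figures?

59.69

H is at the origin; H and E share the same y with |HE| = 58.1 and E on the +x side, so E = (58.10, 0.000). H and K share the same x with |HK| = 18.4 and K on the +y side, so K = (0.000, 18.40). The virtual corner opposite H is at (58.10, 18.40). The tangent condition forces SN to be normal to EN and A1 meets WK tangentially, so SW is at right angles to WK, with radius 4.7, so the center S sits 4.7 in from both sides at S = (53.40, 13.70). That places the tangent points at N = (58.10, 13.70) on EN and W = (53.40, 18.40) on WK. Then |HN| = |N − H| = 59.69.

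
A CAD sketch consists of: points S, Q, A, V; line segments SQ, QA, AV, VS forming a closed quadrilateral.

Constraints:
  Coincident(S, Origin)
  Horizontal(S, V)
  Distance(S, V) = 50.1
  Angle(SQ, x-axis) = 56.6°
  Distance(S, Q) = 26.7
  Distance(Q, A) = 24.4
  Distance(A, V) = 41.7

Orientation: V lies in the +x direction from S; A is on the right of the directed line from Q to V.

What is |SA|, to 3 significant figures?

8.52

Checks: SQ at 56.60° ✓; |QA| = 24.40 ✓; |AV| = 41.70 ✓.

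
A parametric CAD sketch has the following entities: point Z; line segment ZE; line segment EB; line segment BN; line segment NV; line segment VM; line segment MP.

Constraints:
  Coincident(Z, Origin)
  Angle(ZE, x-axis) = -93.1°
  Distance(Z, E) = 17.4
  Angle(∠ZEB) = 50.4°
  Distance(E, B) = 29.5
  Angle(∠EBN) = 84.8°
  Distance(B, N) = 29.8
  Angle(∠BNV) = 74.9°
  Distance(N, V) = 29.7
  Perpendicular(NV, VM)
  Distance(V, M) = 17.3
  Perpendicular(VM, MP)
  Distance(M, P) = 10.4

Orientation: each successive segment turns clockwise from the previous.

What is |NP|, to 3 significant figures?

25.9

Z is at the origin; ZE runs at -93.1° with length 17.4, so E = (-0.941, -17.4). ∠ZEB = 50.4° gives EB at 137° from the x-axis; with |EB| = 29.5, B = (-22.6, 2.63). ∠EBN = 84.8° gives BN at 42.1° from the x-axis; with |BN| = 29.8, N = (-0.510, 22.6). ∠BNV = 74.9° gives NV at -63.0° from the x-axis; with |NV| = 29.7, V = (13.0, -3.85). NV is perpendicular to VM, so VM runs at -153°; with |VM| = 17.3, M = (-2.44, -11.7). The perpendicularity gives MP at right angles to VM, so MP runs at 117°; with |MP| = 10.4, P = (-7.16, -2.44). Then |NP| = |P − N| = 25.9.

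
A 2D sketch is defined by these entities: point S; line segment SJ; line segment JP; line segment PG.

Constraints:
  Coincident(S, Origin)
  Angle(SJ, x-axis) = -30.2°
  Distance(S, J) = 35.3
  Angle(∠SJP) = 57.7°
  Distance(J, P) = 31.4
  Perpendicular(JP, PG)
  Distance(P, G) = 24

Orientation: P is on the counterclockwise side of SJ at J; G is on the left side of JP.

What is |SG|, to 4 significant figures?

13.83

∠SJP = 57.7°, so JP runs at -30.2° + (180° − 57.7°) = 92.10° from the x-axis; with |JP| = 31.4, P = J + 31.4·(cos 92.10°, sin 92.10°) = (29.36, 13.62). The perpendicularity gives PG at right angles to JP; with |PG| = 24.0 on the left of JP, G = P + 24.0·(-0.9993, -0.03664) = (5.374, 12.74). Then |SG| = |G − S| = 13.83.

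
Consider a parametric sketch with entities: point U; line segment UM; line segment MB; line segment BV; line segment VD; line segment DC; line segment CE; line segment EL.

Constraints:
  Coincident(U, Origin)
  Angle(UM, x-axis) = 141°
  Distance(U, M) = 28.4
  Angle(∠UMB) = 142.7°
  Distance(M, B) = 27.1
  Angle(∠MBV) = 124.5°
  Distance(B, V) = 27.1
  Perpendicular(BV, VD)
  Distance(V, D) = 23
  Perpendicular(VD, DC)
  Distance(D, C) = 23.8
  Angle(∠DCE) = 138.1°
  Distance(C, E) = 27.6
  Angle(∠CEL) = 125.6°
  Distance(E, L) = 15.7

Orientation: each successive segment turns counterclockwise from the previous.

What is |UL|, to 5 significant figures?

61.757

U is at the origin; UM runs at 141.0° with length 28.4, so M = (-22.071, 17.873). ∠UMB = 142.7° gives MB at 178.30° from the x-axis; with |MB| = 27.1, B = (-49.159, 18.677). ∠MBV = 124.5° gives BV at -126.20° from the x-axis; with |BV| = 27.1, V = (-65.164, -3.1920). The perpendicularity gives VD at right angles to BV, so VD runs at -36.200°; with |VD| = 23.0, D = (-46.604, -16.776). VD is perpendicular to DC, so DC runs at 53.800°; with |DC| = 23.8, C = (-32.548, 2.4298). ∠DCE = 138.1° gives CE at 95.700° from the x-axis; with |CE| = 27.6, E = (-35.289, 29.893). ∠CEL = 125.6° gives EL at 150.10° from the x-axis; with |EL| = 15.7, L = (-48.899, 37.720). Then |UL| = |L − U| = 61.757.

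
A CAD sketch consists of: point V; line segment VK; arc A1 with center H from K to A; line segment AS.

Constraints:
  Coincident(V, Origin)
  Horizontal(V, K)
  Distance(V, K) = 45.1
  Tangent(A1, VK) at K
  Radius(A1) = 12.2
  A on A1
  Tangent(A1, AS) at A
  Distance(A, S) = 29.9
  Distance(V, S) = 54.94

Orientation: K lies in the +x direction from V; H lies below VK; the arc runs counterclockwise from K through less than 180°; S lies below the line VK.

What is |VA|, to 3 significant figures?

35.3

V is at the origin; VK is horizontal with |VK| = 45.1 and K on the +x side, so K = (45.1, 0.00). A1 meets VK tangentially, so HK is at right angles to VK, so H = K + (0, -12.2) = (45.1, -12.2). Since HA ⟂ AS (tangency), |HS| = √(12.2² + 29.9²) = 32.3 regardless of where A sits on A1. So S lies on both circle(V, 54.94) and circle(H, 32.3); the below-VK intersection is S = (34.5, -42.7). A is the foot of the tangent from S: A = (32.9, -12.9).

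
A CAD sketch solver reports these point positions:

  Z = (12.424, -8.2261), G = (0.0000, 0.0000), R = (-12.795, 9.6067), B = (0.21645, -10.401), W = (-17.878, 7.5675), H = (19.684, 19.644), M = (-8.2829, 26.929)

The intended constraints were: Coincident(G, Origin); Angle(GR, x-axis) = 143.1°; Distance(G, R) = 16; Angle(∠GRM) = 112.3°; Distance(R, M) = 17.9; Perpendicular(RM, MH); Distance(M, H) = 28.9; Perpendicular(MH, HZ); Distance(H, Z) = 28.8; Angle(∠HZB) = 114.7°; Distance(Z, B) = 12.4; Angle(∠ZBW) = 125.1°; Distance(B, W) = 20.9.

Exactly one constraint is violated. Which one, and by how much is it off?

Distance(B, W) = 20.9 — off by 4.60.

G = (0.00, 0.00) ✓; GR at 143.1° ✓; |GR| = 16.00 ✓; ∠GRM = 112.3° ✓; |RM| = 17.90 ✓; ∠(RM, MH) = 90.00° ✓; |MH| = 28.90 ✓; ∠(MH, HZ) = 90.00° ✓; |HZ| = 28.80 ✓; ∠HZB = 114.7° ✓; |ZB| = 12.40 ✓; ∠ZBW = 125.1° ✓; |BW| = 25.50 ✗.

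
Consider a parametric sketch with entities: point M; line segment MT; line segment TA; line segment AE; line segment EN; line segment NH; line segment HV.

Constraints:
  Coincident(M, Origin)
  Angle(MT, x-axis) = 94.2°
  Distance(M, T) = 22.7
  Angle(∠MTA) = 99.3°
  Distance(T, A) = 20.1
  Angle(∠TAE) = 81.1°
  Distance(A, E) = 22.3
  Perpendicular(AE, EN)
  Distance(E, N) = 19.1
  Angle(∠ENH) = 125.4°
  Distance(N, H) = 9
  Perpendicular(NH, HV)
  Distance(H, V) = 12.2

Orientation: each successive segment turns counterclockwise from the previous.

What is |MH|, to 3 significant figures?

11.7

AE is perpendicular to EN, so EN runs at 3.80°; with |EN| = 19.1, N = (-1.15, 3.44). ∠ENH = 125.4° gives NH at 58.4° from the x-axis; with |NH| = 9.0, H = (3.57, 11.1). Then |MH| = |H − M| = 11.7.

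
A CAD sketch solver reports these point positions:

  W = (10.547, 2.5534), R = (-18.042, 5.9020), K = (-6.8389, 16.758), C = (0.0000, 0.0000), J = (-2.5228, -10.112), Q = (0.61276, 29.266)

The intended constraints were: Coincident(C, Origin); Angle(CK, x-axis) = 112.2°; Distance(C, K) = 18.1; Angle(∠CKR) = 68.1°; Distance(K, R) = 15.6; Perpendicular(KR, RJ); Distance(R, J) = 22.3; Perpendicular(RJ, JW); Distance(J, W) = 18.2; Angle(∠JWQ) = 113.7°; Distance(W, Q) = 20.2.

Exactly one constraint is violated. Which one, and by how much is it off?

Distance(W, Q) = 20.2 — off by 8.30.

C = (0.00, 0.00) ✓; CK at 112.2° ✓; |CK| = 18.10 ✓; ∠CKR = 68.10° ✓; |KR| = 15.60 ✓; ∠(KR, RJ) = 90.00° ✓; |RJ| = 22.30 ✓; ∠(RJ, JW) = 90.00° ✓; |JW| = 18.20 ✓; ∠JWQ = 113.7° ✓; |WQ| = 28.50 ✗.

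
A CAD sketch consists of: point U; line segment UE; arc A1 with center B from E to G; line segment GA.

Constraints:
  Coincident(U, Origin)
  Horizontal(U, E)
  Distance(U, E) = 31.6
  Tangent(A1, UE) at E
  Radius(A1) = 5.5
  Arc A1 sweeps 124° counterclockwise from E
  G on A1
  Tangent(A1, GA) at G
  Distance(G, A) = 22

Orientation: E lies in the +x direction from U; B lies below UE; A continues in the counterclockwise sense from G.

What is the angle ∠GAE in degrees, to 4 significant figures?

17.89°

U is at the origin; U and E share the same y with |UE| = 31.6 and E on the +x side, so E = (31.60, 0.000). The tangent condition forces BE to be normal to UE, so B = E + (0, -5.5) = (31.60, -5.500). On A1, E sits at bearing 90° from B; a 124° counterclockwise sweep puts G at bearing 214°, so G = B + 5.5·(cos 214°, sin 214°) = (27.04, -8.576). A1 meets GA tangentially, so BG is at right angles to GA, so GA runs along (−sin 214°, cos 214°); with |GA| = 22.0, A = (39.34, -26.81). Then cos ∠GAE = AG·AE / (|AG||AE|), giving 17.89°.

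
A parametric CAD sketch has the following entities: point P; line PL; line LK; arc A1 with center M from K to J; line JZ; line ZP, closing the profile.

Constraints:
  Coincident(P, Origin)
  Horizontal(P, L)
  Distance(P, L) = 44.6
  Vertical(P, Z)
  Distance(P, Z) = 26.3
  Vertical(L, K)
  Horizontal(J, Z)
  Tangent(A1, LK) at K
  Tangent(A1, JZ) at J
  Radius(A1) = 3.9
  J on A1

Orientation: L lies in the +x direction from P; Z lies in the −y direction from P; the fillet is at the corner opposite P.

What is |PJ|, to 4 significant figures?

48.46

P is at the origin; P and L share the same y with |PL| = 44.6 and L on the +x side, so L = (44.60, 0.000). P and Z share the same x with |PZ| = 26.3 and Z on the −y side, so Z = (0.000, -26.30). The virtual corner opposite P is at (44.60, -26.30). The tangent condition forces MK to be normal to LK and A1 meets JZ tangentially, so MJ is at right angles to JZ, with radius 3.9, so the center M sits 3.9 in from both sides at M = (40.70, -22.40). That places the tangent points at K = (44.60, -22.40) on LK and J = (40.70, -26.30) on JZ. Then |PJ| = |J − P| = 48.46.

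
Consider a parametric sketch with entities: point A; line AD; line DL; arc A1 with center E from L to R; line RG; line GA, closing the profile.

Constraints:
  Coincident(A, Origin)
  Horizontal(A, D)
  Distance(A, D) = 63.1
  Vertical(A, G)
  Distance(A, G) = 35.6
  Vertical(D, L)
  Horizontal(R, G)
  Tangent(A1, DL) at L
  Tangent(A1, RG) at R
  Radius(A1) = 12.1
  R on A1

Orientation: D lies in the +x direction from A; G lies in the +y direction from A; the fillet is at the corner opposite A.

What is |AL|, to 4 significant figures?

67.33

A is at the origin; AD is horizontal with |AD| = 63.1 and D on the +x side, so D = (63.10, 0.000). AG is vertical with |AG| = 35.6 and G on the +y side, so G = (0.000, 35.60). The virtual corner opposite A is at (63.10, 35.60). Tangency of A1 to DL means the radius EL is perpendicular to DL and tangency of A1 to RG means the radius ER is perpendicular to RG, with radius 12.1, so the center E sits 12.1 in from both sides at E = (51.00, 23.50). That places the tangent points at L = (63.10, 23.50) on DL and R = (51.00, 35.60) on RG. Then |AL| = |L − A| = 67.33.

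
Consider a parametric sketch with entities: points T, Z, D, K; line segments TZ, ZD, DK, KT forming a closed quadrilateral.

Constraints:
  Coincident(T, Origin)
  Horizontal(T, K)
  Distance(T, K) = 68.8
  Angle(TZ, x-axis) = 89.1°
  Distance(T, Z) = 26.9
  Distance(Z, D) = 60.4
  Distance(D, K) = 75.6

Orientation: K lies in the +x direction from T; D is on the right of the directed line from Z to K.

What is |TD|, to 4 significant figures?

33.52

Checks: |TK| = 68.80 ✓; |TZ| = 26.90 ✓; |ZD| = 60.40 ✓; |DK| = 75.60 ✓.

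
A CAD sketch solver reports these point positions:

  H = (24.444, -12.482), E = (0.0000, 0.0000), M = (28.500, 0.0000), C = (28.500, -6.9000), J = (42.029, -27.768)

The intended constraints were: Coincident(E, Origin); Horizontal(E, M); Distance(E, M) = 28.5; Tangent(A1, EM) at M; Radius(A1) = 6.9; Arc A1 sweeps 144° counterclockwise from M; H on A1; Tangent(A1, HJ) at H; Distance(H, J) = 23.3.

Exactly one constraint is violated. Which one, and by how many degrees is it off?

Tangent(A1, HJ) at H — off by 5.00°.

E = (0.00, 0.00) ✓; E.y = 0.00, M.y = 0.00 ✓; |EM| = 28.50 ✓; ∠(CM, ME) = 90.00° ✓; |CM| = 6.900 ✓; bearing(C→H) − bearing(C→M) = 144.0° ✓; |CH| = 6.900 ✓; ∠(CH, HJ) = 95.00° ✗; |HJ| = 23.30 ✓.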